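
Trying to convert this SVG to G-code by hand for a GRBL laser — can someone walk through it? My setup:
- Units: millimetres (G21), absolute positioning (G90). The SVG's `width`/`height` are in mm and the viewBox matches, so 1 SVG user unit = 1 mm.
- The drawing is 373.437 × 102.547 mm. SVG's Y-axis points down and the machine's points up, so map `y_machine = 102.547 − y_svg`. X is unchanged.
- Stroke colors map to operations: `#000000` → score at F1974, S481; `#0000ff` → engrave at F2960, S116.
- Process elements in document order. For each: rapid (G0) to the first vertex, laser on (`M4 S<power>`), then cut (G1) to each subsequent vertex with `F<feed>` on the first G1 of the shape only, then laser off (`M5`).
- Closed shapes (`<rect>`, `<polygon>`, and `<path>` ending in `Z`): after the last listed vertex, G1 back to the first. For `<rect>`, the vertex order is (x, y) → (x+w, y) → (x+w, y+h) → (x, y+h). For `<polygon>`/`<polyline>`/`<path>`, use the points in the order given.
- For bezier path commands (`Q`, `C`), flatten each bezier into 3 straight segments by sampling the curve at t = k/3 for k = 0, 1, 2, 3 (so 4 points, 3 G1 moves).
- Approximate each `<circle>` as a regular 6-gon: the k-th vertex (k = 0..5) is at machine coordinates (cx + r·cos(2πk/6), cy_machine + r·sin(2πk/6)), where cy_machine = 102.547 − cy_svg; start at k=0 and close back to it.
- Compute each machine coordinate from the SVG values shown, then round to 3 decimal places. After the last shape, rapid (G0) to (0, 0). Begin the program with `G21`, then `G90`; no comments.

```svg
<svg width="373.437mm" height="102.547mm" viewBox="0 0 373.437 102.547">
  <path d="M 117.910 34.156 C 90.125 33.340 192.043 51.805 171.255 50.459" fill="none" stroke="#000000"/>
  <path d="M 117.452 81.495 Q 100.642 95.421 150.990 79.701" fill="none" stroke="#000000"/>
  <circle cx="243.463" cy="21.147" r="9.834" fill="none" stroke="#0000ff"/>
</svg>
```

G21
G90
G0 X117.910 Y68.391
M4 S481
G1 X124.011 Y64.228 F1974
G1 X160.489 Y55.898
G1 X171.255 Y52.088
M5
G0 X117.452 Y21.052
M4 S481
G1 X113.707 Y15.062 F1974
G1 X124.887 Y15.660
G1 X150.990 Y22.846
M5
G0 X253.297 Y81.400
M4 S116
G1 X248.380 Y89.916 F2960
G1 X238.546 Y89.916
G1 X233.629 Y81.400
G1 X238.546 Y72.884
G1 X248.380 Y72.884
G1 X253.297 Y81.400
M5
G0 X0.000 Y0.000

Since the viewBox matches the mm dimensions, user units are millimetres directly. The only transform is the Y-flip y_m = 102.547 − y_svg.

Shape 1 is a cubic bezier drawn with `<path>`. Its stroke #000000 means score at S481, F1974. After flipping Y the toolpath is (117.910,68.391) → (124.011,64.228) → (160.489,55.898) → (171.255,52.088).

Shape 2 is a quadratic bezier drawn with `<path>`. Its stroke #000000 means score at S481, F1974. After flipping Y the toolpath is (117.452,21.052) → (113.707,15.062) → (124.887,15.660) → (150.990,22.846).

Shape 3 is a circle drawn with `<circle>`. Its stroke #0000ff means engrave at S116, F2960. After flipping Y the toolpath is (253.297,81.400) → (248.380,89.916) → (238.546,89.916) → (233.629,81.400) → (238.546,72.884) → (248.380,72.884) → (253.297,81.400), returning to the start.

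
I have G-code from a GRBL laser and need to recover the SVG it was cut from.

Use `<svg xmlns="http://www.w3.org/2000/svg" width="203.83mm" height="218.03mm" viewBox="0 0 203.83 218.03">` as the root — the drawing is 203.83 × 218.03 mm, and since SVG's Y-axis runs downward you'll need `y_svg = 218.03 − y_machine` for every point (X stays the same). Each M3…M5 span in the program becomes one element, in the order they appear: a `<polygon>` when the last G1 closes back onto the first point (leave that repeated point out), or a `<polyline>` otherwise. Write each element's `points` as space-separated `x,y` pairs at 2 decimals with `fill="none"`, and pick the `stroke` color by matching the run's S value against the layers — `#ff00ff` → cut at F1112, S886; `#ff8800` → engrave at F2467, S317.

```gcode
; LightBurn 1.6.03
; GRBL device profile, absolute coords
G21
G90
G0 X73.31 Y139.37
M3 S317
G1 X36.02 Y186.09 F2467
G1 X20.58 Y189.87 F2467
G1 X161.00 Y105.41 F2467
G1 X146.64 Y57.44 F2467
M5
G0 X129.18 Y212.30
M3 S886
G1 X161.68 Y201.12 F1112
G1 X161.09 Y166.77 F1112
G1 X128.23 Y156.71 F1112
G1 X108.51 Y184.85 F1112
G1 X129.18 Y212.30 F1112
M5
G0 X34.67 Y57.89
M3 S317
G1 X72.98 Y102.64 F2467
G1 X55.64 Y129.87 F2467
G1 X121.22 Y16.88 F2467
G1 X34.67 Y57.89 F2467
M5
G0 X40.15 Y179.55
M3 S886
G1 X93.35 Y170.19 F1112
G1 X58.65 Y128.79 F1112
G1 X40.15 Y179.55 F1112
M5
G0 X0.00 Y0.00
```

<svg xmlns="http://www.w3.org/2000/svg" width="203.83mm" height="218.03mm" viewBox="0 0 203.83 218.03">
  <polyline points="73.31,78.66 36.02,31.94 20.58,28.16 161.00,112.62 146.64,160.59" fill="none" stroke="#ff8800"/>
  <polygon points="129.18,5.73 161.68,16.91 161.09,51.26 128.23,61.32 108.51,33.18" fill="none" stroke="#ff00ff"/>
  <polygon points="34.67,160.14 72.98,115.39 55.64,88.16 121.22,201.15" fill="none" stroke="#ff8800"/>
  <polygon points="40.15,38.48 93.35,47.84 58.65,89.24" fill="none" stroke="#ff00ff"/>
</svg>

y_svg = 218.03 − y_m.

[1] S317→`#ff8800` (engrave); open run; points: 73.31,78.66 36.02,31.94 20.58,28.16 161.00,112.62 146.64,160.59

[2] S886→`#ff00ff` (cut); closed run; points: 129.18,5.73 161.68,16.91 161.09,51.26 128.23,61.32 108.51,33.18

[3] S317→`#ff8800` (engrave); closed run; points: 34.67,160.14 72.98,115.39 55.64,88.16 121.22,201.15

[4] S886→`#ff00ff` (cut); closed run; points: 40.15,38.48 93.35,47.84 58.65,89.24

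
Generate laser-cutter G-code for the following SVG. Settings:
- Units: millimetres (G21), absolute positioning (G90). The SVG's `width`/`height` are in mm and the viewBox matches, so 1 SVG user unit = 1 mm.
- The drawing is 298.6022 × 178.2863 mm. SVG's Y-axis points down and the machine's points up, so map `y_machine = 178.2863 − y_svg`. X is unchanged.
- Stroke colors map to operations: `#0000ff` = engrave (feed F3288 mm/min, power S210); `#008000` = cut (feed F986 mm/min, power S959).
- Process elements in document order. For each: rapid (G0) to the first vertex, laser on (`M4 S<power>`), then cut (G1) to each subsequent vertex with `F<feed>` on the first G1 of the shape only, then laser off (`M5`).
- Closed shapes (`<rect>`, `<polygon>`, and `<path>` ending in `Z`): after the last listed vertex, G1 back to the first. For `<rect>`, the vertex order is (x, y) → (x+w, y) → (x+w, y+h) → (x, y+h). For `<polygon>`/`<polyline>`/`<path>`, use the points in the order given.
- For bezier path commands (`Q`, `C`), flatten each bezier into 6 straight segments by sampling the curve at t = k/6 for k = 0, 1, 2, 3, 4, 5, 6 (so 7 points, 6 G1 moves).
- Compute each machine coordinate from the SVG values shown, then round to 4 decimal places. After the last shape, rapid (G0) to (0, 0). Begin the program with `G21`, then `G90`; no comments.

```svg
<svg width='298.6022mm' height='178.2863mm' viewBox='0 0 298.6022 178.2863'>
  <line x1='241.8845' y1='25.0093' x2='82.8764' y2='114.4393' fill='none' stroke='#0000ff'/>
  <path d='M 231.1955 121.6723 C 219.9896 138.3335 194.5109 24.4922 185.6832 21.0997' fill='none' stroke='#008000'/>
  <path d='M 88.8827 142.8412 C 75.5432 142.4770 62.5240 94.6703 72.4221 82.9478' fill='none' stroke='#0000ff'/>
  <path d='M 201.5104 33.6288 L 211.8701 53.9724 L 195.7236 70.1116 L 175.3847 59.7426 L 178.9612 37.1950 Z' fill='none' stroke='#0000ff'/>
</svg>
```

G21
G90
G0 X241.8845 Y153.2770
M4 S210
G1 X82.8764 Y63.8470 F3288
M5
G0 X231.1955 Y56.6140
M4 S959
G1 X224.5463 Y58.0431 F986
G1 X216.3773 Y74.5295
G1 X207.5475 Y99.3802
G1 X198.9159 Y125.9020
G1 X191.3415 Y147.4018
G1 X185.6832 Y157.1866
M5
G0 X88.8827 Y35.4451
M4 S210
G1 X82.3443 Y39.1940 F3288
G1 X76.4869 Y48.5299
G1 X71.9383 Y61.1324
G1 X69.3262 Y74.6815
G1 X69.2782 Y86.8569
G1 X72.4221 Y95.3385
M5
G0 X201.5104 Y144.6575
M4 S210
G1 X211.8701 Y124.3139 F3288
G1 X195.7236 Y108.1747
G1 X175.3847 Y118.5437
G1 X178.9612 Y141.0913
G1 X201.5104 Y144.6575
M5
G0 X0.0000 Y0.0000

1 u = 1 mm; y_m = 178.2863 − y.

[1] `<line>` line segment, #0000ff→engrave S210 F3288: (241.8845,153.2770) → (82.8764,63.8470)

[2] `<path>` cubic bezier, #008000→cut S959 F986: (231.1955,56.6140) → (224.5463,58.0431) → (216.3773,74.5295) → (207.5475,99.3802) → (198.9159,125.9020) → (191.3415,147.4018) → (185.6832,157.1866)

[3] `<path>` cubic bezier, #0000ff→engrave S210 F3288: (88.8827,35.4451) → (82.3443,39.1940) → (76.4869,48.5299) → (71.9383,61.1324) → (69.3262,74.6815) → (69.2782,86.8569) → (72.4221,95.3385)

[4] `<path>` regular polygon, #0000ff→engrave S210 F3288: (201.5104,144.6575) → (211.8701,124.3139) → (195.7236,108.1747) → (175.3847,118.5437) → (178.9612,141.0913) → (201.5104,144.6575) (closed)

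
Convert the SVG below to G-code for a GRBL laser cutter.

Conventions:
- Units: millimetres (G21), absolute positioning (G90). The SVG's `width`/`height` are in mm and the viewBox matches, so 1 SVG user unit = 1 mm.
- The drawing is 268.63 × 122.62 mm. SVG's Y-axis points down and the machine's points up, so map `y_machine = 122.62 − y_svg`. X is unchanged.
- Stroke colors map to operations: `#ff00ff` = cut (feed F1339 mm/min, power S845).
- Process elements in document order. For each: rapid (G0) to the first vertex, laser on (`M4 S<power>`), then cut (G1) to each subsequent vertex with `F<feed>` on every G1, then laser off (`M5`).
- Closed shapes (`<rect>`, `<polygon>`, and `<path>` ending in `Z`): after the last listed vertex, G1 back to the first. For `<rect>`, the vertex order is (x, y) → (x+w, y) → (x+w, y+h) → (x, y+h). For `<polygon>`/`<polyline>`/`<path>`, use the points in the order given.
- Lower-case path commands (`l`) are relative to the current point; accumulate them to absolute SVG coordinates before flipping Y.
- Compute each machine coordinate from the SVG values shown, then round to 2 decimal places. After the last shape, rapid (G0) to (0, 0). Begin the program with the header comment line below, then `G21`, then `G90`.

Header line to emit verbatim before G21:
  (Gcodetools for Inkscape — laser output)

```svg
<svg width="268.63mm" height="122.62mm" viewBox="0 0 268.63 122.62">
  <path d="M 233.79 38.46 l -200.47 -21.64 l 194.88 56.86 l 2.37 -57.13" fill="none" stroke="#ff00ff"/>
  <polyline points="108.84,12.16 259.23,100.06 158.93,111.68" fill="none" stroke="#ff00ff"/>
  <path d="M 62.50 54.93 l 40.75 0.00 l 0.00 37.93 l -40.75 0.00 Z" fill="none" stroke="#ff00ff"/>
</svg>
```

(Gcodetools for Inkscape — laser output)
G21
G90
G0 X233.79 Y84.16
M4 S845
G1 X33.32 Y105.80 F1339
G1 X228.20 Y48.94 F1339
G1 X230.57 Y106.07 F1339
M5
G0 X108.84 Y110.46
M4 S845
G1 X259.23 Y22.56 F1339
G1 X158.93 Y10.94 F1339
M5
G0 X62.50 Y67.69
M4 S845
G1 X103.25 Y67.69 F1339
G1 X103.25 Y29.76 F1339
G1 X62.50 Y29.76 F1339
G1 X62.50 Y67.69 F1339
M5
G0 X0.00 Y0.00

Since the viewBox matches the mm dimensions, user units are millimetres directly. The only transform is the Y-flip y_m = 122.62 − y_svg.

Shape 1 is a open polyline drawn with `<path>`. Its stroke #ff00ff means cut at S845, F1339. After flipping Y the toolpath is (233.79,84.16) → (33.32,105.80) → (228.20,48.94) → (230.57,106.07).

Shape 2 is a open polyline drawn with `<polyline>`. Its stroke #ff00ff means cut at S845, F1339. After flipping Y the toolpath is (108.84,110.46) → (259.23,22.56) → (158.93,10.94).

Shape 3 is a rectangle drawn with `<path>`. Its stroke #ff00ff means cut at S845, F1339. After flipping Y the toolpath is (62.50,67.69) → (103.25,67.69) → (103.25,29.76) → (62.50,29.76) → (62.50,67.69), returning to the start.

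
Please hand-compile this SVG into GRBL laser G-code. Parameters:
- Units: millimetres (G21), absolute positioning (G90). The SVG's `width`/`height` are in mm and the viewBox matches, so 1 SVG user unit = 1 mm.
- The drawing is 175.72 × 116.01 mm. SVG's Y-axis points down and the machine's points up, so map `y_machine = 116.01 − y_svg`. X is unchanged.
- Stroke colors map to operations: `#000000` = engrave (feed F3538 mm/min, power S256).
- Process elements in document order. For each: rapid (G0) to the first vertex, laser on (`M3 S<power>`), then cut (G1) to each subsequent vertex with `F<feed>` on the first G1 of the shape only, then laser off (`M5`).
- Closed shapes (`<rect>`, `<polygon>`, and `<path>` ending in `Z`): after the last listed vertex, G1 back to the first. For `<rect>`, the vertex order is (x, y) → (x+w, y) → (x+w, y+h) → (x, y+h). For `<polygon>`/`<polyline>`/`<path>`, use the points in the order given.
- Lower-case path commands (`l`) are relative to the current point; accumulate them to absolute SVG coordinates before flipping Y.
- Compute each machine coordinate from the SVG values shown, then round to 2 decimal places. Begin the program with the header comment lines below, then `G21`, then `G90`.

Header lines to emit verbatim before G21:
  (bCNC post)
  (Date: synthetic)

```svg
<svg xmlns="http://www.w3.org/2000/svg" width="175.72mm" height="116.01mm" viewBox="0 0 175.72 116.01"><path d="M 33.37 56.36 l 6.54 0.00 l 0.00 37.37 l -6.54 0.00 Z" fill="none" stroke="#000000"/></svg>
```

1 u = 1 mm; y_m = 116.01 − y.

[1] `<path>` rectangle, #000000→engrave S256 F3538: (33.37,59.65) → (39.91,59.65) → (39.91,22.28) → (33.37,22.28) → (33.37,59.65) (closed)

(bCNC post)
(Date: synthetic)
G21
G90
G0 X33.37 Y59.65
M3 S256
G1 X39.91 Y59.65 F3538
G1 X39.91 Y22.28
G1 X33.37 Y22.28
G1 X33.37 Y59.65
M5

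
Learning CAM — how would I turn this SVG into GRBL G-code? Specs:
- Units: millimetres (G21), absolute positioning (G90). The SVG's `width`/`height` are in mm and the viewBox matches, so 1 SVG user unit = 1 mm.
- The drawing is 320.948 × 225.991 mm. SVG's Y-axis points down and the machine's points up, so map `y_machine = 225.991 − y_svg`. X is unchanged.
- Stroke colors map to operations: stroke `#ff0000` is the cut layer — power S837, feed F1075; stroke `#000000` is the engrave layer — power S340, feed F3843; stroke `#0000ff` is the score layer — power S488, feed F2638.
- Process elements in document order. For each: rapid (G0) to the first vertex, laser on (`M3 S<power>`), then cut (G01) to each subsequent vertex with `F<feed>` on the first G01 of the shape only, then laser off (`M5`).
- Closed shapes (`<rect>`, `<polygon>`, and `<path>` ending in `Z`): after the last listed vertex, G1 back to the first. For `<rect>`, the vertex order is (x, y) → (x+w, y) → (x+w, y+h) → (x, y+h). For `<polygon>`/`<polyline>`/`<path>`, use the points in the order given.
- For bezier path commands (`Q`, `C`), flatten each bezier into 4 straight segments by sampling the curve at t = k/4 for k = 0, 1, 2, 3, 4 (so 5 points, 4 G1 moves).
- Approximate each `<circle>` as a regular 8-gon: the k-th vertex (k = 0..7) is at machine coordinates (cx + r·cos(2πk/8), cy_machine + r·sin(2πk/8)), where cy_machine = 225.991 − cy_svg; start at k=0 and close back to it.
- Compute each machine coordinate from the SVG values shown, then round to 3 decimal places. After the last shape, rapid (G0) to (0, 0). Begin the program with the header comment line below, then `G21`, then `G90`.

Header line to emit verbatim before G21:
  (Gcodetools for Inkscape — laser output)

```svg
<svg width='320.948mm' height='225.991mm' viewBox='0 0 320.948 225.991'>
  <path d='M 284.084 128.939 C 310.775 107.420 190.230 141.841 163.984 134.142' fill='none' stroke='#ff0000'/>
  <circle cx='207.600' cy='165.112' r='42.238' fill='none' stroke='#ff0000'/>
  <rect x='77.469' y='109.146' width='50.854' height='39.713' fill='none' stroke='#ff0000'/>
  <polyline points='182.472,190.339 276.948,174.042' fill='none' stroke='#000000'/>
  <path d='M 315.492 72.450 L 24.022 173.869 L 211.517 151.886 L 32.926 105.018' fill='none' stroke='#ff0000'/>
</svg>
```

(Gcodetools for Inkscape — laser output)
G21
G90
G0 X284.084 Y97.052
M3 S837
G01 X280.269 Y104.235 F1075
G01 X243.885 Y99.633
G01 X197.576 Y92.440
G01 X163.984 Y91.849
M5
G0 X249.838 Y60.879
M3 S837
G01 X237.467 Y90.746 F1075
G01 X207.600 Y103.117
G01 X177.733 Y90.746
G01 X165.362 Y60.879
G01 X177.733 Y31.012
G01 X207.600 Y18.641
G01 X237.467 Y31.012
G01 X249.838 Y60.879
M5
G0 X77.469 Y116.845
M3 S837
G01 X128.323 Y116.845 F1075
G01 X128.323 Y77.132
G01 X77.469 Y77.132
G01 X77.469 Y116.845
M5
G0 X182.472 Y35.652
M3 S340
G01 X276.948 Y51.949 F3843
M5
G0 X315.492 Y153.541
M3 S837
G01 X24.022 Y52.122 F1075
G01 X211.517 Y74.105
G01 X32.926 Y120.973
M5
G0 X0.000 Y0.000

viewBox `0 0 320.948 225.991` with mm width/height → 1 unit = 1 mm. Flip: y_m = 225.991 − y_svg.

**Shape 1** — `<path>` cubic bezier, stroke `#ff0000` → cut (S837, F1075). Control points (SVG): P0=(284.084,128.939), P1=(310.775,107.420), P2=(190.230,141.841), P3=(163.984,134.142); sampled at t=k/4. Machine vertices: (284.084,97.052) → (280.269,104.235) → (243.885,99.633) → (197.576,92.440) → (163.984,91.849). Open path.

**Shape 2** — `<circle>` circle, stroke `#ff0000` → cut (S837, F1075). Machine vertices: (249.838,60.879) → (237.467,90.746) → (207.600,103.117) → (177.733,90.746) → (165.362,60.879) → (177.733,31.012) → (207.600,18.641) → (237.467,31.012) → (249.838,60.879). Closed: final G1 returns to the first vertex.

**Shape 3** — `<rect>` rectangle, stroke `#ff0000` → cut (S837, F1075). Machine vertices: (77.469,116.845) → (128.323,116.845) → (128.323,77.132) → (77.469,77.132) → (77.469,116.845). Closed: final G1 returns to the first vertex.

**Shape 4** — `<polyline>` line segment, stroke `#000000` → engrave (S340, F3843). Machine vertices: (182.472,35.652) → (276.948,51.949). Open path.

**Shape 5** — `<path>` open polyline, stroke `#ff0000` → cut (S837, F1075). Machine vertices: (315.492,153.541) → (24.022,52.122) → (211.517,74.105) → (32.926,120.973). Open path.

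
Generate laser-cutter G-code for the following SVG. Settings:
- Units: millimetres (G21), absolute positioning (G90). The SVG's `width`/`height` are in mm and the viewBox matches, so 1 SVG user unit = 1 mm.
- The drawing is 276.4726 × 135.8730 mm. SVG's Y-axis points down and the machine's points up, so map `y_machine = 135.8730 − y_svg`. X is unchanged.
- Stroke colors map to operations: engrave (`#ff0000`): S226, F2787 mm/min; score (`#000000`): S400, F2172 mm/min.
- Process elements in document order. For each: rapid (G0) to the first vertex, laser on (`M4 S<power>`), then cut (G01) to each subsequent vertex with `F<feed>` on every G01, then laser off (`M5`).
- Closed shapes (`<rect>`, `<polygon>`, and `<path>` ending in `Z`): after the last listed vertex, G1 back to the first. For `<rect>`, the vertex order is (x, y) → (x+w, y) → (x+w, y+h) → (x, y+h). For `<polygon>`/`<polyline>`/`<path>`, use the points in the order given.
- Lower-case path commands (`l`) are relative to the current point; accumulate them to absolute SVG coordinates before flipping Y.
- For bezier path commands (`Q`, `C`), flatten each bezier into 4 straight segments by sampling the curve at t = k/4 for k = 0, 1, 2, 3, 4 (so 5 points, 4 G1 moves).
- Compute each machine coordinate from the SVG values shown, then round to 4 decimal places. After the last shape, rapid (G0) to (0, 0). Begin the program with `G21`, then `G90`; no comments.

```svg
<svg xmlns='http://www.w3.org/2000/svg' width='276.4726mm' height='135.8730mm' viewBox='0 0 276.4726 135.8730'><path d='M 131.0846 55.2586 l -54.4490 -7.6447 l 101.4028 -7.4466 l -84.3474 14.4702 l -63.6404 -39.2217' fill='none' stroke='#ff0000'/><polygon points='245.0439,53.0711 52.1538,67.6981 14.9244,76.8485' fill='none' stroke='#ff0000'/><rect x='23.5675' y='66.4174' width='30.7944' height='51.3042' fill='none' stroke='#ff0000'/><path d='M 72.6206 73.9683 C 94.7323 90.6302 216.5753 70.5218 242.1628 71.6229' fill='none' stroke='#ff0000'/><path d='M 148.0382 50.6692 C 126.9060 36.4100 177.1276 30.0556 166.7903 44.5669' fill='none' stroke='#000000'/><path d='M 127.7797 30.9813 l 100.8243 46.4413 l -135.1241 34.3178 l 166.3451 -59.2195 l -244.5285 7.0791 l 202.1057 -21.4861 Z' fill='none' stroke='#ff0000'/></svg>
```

Since the viewBox matches the mm dimensions, user units are millimetres directly. The only transform is the Y-flip y_m = 135.8730 − y_svg.

Shape 1 is a open polyline drawn with `<path>`. Its stroke #ff0000 means engrave at S226, F2787. After flipping Y the toolpath is (131.0846,80.6144) → (76.6356,88.2591) → (178.0384,95.7057) → (93.6910,81.2355) → (30.0506,120.4572).

Shape 2 is a closed polygon drawn with `<polygon>`. Its stroke #ff0000 means engrave at S226, F2787. After flipping Y the toolpath is (245.0439,82.8019) → (52.1538,68.1749) → (14.9244,59.0245) → (245.0439,82.8019), returning to the start.

Shape 3 is a rectangle drawn with `<rect>`. Its stroke #ff0000 means engrave at S226, F2787. After flipping Y the toolpath is (23.5675,69.4556) → (54.3619,69.4556) → (54.3619,18.1514) → (23.5675,18.1514) → (23.5675,69.4556), returning to the start.

Shape 4 is a cubic bezier drawn with `<path>`. Its stroke #ff0000 means engrave at S226, F2787. After flipping Y the toolpath is (72.6206,61.9047) → (104.8417,55.3968) → (156.0883,57.2421) → (207.9866,62.0051) → (242.1628,64.2501).

Shape 5 is a cubic bezier drawn with `<path>`. Its stroke #000000 means score at S400, F2172. After flipping Y the toolpath is (148.0382,85.2038) → (143.5068,94.2135) → (153.3662,99.0439) → (165.2496,98.4798) → (166.7903,91.3061).

Shape 6 is a closed polygon drawn with `<path>`. Its stroke #ff0000 means engrave at S226, F2787. After flipping Y the toolpath is (127.7797,104.8917) → (228.6040,58.4504) → (93.4799,24.1326) → (259.8250,83.3521) → (15.2965,76.2730) → (217.4022,97.7591) → (127.7797,104.8917), returning to the start.

G21
G90
G0 X131.0846 Y80.6144
M4 S226
G01 X76.6356 Y88.2591 F2787
G01 X178.0384 Y95.7057 F2787
G01 X93.6910 Y81.2355 F2787
G01 X30.0506 Y120.4572 F2787
M5
G0 X245.0439 Y82.8019
M4 S226
G01 X52.1538 Y68.1749 F2787
G01 X14.9244 Y59.0245 F2787
G01 X245.0439 Y82.8019 F2787
M5
G0 X23.5675 Y69.4556
M4 S226
G01 X54.3619 Y69.4556 F2787
G01 X54.3619 Y18.1514 F2787
G01 X23.5675 Y18.1514 F2787
G01 X23.5675 Y69.4556 F2787
M5
G0 X72.6206 Y61.9047
M4 S226
G01 X104.8417 Y55.3968 F2787
G01 X156.0883 Y57.2421 F2787
G01 X207.9866 Y62.0051 F2787
G01 X242.1628 Y64.2501 F2787
M5
G0 X148.0382 Y85.2038
M4 S400
G01 X143.5068 Y94.2135 F2172
G01 X153.3662 Y99.0439 F2172
G01 X165.2496 Y98.4798 F2172
G01 X166.7903 Y91.3061 F2172
M5
G0 X127.7797 Y104.8917
M4 S226
G01 X228.6040 Y58.4504 F2787
G01 X93.4799 Y24.1326 F2787
G01 X259.8250 Y83.3521 F2787
G01 X15.2965 Y76.2730 F2787
G01 X217.4022 Y97.7591 F2787
G01 X127.7797 Y104.8917 F2787
M5
G0 X0.0000 Y0.0000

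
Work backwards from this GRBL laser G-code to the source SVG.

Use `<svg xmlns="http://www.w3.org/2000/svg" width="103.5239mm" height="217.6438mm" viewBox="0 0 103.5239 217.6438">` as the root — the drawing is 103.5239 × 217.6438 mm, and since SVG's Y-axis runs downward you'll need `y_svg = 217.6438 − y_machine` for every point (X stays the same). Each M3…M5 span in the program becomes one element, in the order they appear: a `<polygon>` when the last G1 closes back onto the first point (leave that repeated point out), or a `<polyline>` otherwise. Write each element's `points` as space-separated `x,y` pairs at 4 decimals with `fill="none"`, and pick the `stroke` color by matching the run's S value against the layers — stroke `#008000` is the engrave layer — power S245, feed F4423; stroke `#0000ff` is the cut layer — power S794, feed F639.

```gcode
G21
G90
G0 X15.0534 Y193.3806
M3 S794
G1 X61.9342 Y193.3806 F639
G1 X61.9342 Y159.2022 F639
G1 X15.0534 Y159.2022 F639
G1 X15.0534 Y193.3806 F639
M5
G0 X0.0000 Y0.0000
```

<svg xmlns="http://www.w3.org/2000/svg" width="103.5239mm" height="217.6438mm" viewBox="0 0 103.5239 217.6438">
  <polygon points="15.0534,24.2632 61.9342,24.2632 61.9342,58.4416 15.0534,58.4416" fill="none" stroke="#0000ff"/>
</svg>

Each laser-on run becomes one SVG element. Flip Y back into SVG space with y_svg = 217.6438 − y_machine. Every run uses S794, so all elements get stroke `#0000ff` (cut).

Run 1: The run returns to its start, so emit a `<polygon>` with points (Y-flipped): 15.0534,24.2632 61.9342,24.2632 61.9342,58.4416 15.0534,58.4416.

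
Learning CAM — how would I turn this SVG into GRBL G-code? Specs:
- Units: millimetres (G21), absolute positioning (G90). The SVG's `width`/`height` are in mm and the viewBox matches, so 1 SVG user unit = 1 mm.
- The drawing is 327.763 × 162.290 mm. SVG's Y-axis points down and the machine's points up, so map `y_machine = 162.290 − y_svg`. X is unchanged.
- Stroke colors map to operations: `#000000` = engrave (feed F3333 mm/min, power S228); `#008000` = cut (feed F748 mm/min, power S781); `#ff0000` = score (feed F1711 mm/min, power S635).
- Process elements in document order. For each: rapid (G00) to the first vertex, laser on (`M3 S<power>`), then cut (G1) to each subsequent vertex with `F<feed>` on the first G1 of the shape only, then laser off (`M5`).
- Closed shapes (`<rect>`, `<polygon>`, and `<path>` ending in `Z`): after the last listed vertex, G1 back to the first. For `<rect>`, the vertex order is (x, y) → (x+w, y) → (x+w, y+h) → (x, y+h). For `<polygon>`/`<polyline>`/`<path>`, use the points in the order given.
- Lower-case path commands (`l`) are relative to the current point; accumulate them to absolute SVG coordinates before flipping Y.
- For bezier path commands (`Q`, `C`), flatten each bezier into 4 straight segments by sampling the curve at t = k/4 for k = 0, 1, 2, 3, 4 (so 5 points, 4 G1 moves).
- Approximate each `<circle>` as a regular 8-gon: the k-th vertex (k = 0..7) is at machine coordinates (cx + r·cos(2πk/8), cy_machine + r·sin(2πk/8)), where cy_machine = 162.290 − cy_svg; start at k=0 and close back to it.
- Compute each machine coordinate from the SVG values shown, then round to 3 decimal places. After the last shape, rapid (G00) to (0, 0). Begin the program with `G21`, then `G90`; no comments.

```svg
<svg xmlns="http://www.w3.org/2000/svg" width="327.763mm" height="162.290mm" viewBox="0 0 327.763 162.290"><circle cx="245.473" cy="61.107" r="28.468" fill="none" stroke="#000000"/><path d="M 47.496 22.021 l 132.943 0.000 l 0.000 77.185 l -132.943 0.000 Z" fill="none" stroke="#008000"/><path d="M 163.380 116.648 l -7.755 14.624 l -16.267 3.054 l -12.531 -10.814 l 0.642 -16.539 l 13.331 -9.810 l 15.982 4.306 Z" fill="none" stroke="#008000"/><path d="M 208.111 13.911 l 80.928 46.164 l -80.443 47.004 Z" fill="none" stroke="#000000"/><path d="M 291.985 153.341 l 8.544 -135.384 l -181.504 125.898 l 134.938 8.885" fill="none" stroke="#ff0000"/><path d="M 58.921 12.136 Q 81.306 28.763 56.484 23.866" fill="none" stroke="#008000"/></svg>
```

viewBox `0 0 327.763 162.290` with mm width/height → 1 unit = 1 mm. Flip: y_m = 162.290 − y_svg.

**Shape 1** — `<circle>` circle, stroke `#000000` → engrave (S228, F3333). Machine vertices: (273.941,101.183) → (265.603,121.313) → (245.473,129.651) → (225.343,121.313) → (217.005,101.183) → (225.343,81.053) → (245.473,72.715) → (265.603,81.053) → (273.941,101.183). Closed: final G1 returns to the first vertex.

**Shape 2** — `<path>` rectangle, stroke `#008000` → cut (S781, F748). Machine vertices: (47.496,140.269) → (180.439,140.269) → (180.439,63.084) → (47.496,63.084) → (47.496,140.269). Closed: final G1 returns to the first vertex.

**Shape 3** — `<path>` regular polygon, stroke `#008000` → cut (S781, F748). Machine vertices: (163.380,45.642) → (155.625,31.018) → (139.358,27.964) → (126.827,38.778) → (127.469,55.317) → (140.800,65.127) → (156.782,60.821) → (163.380,45.642). Closed: final G1 returns to the first vertex.

**Shape 4** — `<path>` regular polygon, stroke `#000000` → engrave (S228, F3333). Machine vertices: (208.111,148.379) → (289.039,102.215) → (208.596,55.211) → (208.111,148.379). Closed: final G1 returns to the first vertex.

**Shape 5** — `<path>` open polyline, stroke `#ff0000` → score (S635, F1711). Machine vertices: (291.985,8.949) → (300.529,144.333) → (119.025,18.435) → (253.963,9.550). Open path.

**Shape 6** — `<path>` quadratic bezier, stroke `#008000` → cut (S781, F748). Control points (SVG): P0=(58.921,12.136), P1=(81.306,28.763), P2=(56.484,23.866); sampled at t=k/4. Machine vertices: (58.921,150.154) → (67.163,143.186) → (69.504,138.908) → (65.945,137.321) → (56.484,138.424). Open path.

G21
G90
G00 X273.941 Y101.183
M3 S228
G1 X265.603 Y121.313 F3333
G1 X245.473 Y129.651
G1 X225.343 Y121.313
G1 X217.005 Y101.183
G1 X225.343 Y81.053
G1 X245.473 Y72.715
G1 X265.603 Y81.053
G1 X273.941 Y101.183
M5
G00 X47.496 Y140.269
M3 S781
G1 X180.439 Y140.269 F748
G1 X180.439 Y63.084
G1 X47.496 Y63.084
G1 X47.496 Y140.269
M5
G00 X163.380 Y45.642
M3 S781
G1 X155.625 Y31.018 F748
G1 X139.358 Y27.964
G1 X126.827 Y38.778
G1 X127.469 Y55.317
G1 X140.800 Y65.127
G1 X156.782 Y60.821
G1 X163.380 Y45.642
M5
G00 X208.111 Y148.379
M3 S228
G1 X289.039 Y102.215 F3333
G1 X208.596 Y55.211
G1 X208.111 Y148.379
M5
G00 X291.985 Y8.949
M3 S635
G1 X300.529 Y144.333 F1711
G1 X119.025 Y18.435
G1 X253.963 Y9.550
M5
G00 X58.921 Y150.154
M3 S781
G1 X67.163 Y143.186 F748
G1 X69.504 Y138.908
G1 X65.945 Y137.321
G1 X56.484 Y138.424
M5
G00 X0.000 Y0.000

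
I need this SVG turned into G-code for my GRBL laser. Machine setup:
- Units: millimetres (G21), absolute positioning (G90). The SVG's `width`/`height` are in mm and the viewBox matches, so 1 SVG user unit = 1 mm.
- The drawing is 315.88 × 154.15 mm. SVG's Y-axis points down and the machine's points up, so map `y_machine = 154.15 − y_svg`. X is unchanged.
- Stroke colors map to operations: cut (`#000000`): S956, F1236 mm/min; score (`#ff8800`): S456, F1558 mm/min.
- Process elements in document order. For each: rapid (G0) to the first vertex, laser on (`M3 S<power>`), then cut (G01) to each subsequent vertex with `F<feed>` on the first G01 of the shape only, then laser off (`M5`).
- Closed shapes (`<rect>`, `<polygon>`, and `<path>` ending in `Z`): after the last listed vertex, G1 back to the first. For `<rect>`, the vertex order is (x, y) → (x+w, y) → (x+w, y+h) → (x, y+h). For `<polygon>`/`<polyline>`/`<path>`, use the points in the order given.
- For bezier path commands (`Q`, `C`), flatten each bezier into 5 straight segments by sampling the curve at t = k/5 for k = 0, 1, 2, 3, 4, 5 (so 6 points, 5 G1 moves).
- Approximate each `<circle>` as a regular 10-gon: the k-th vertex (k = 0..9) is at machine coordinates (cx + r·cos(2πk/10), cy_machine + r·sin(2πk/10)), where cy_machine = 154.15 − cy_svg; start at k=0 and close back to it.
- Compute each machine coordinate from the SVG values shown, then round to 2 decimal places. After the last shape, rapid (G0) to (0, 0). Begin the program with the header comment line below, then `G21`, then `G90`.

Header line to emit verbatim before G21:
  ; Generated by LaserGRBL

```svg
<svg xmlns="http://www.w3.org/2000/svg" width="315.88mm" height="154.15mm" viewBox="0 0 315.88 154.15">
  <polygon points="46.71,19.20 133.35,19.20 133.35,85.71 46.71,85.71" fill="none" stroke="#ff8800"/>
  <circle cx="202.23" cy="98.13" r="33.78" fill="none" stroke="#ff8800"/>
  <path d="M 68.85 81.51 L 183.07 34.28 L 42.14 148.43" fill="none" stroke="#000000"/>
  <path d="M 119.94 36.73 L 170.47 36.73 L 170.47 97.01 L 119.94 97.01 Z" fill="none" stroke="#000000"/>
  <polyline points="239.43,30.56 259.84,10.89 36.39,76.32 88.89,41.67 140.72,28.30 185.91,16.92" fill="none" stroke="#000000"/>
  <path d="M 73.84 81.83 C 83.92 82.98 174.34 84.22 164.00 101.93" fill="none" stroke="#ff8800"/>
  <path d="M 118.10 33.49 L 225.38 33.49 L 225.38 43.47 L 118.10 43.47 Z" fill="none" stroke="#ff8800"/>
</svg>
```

Since the viewBox matches the mm dimensions, user units are millimetres directly. The only transform is the Y-flip y_m = 154.15 − y_svg.

Shape 1 is a rectangle drawn with `<polygon>`. Its stroke #ff8800 means score at S456, F1558. After flipping Y the toolpath is (46.71,134.95) → (133.35,134.95) → (133.35,68.44) → (46.71,68.44) → (46.71,134.95), returning to the start.

Shape 2 is a circle drawn with `<circle>`. Its stroke #ff8800 means score at S456, F1558. After flipping Y the toolpath is (236.01,56.02) → (229.56,75.88) → (212.67,88.15) → (191.79,88.15) → (174.90,75.88) → (168.45,56.02) → (174.90,36.16) → (191.79,23.89) → (212.67,23.89) → (229.56,36.16) → (236.01,56.02), returning to the start.

Shape 3 is a open polyline drawn with `<path>`. Its stroke #000000 means cut at S956, F1236. After flipping Y the toolpath is (68.85,72.64) → (183.07,119.87) → (42.14,5.72).

Shape 4 is a rectangle drawn with `<path>`. Its stroke #000000 means cut at S956, F1236. After flipping Y the toolpath is (119.94,117.42) → (170.47,117.42) → (170.47,57.14) → (119.94,57.14) → (119.94,117.42), returning to the start.

Shape 5 is a open polyline drawn with `<polyline>`. Its stroke #000000 means cut at S956, F1236. After flipping Y the toolpath is (239.43,123.59) → (259.84,143.26) → (36.39,77.83) → (88.89,112.48) → (140.72,125.85) → (185.91,137.23).

Shape 6 is a cubic bezier drawn with `<path>`. Its stroke #ff8800 means score at S456, F1558. After flipping Y the toolpath is (73.84,72.32) → (88.08,71.49) → (112.91,69.85) → (139.63,66.61) → (159.56,61.00) → (164.00,52.22).

Shape 7 is a rectangle drawn with `<path>`. Its stroke #ff8800 means score at S456, F1558. After flipping Y the toolpath is (118.10,120.66) → (225.38,120.66) → (225.38,110.68) → (118.10,110.68) → (118.10,120.66), returning to the start.

; Generated by LaserGRBL
G21
G90
G0 X46.71 Y134.95
M3 S456
G01 X133.35 Y134.95 F1558
G01 X133.35 Y68.44
G01 X46.71 Y68.44
G01 X46.71 Y134.95
M5
G0 X236.01 Y56.02
M3 S456
G01 X229.56 Y75.88 F1558
G01 X212.67 Y88.15
G01 X191.79 Y88.15
G01 X174.90 Y75.88
G01 X168.45 Y56.02
G01 X174.90 Y36.16
G01 X191.79 Y23.89
G01 X212.67 Y23.89
G01 X229.56 Y36.16
G01 X236.01 Y56.02
M5
G0 X68.85 Y72.64
M3 S956
G01 X183.07 Y119.87 F1236
G01 X42.14 Y5.72
M5
G0 X119.94 Y117.42
M3 S956
G01 X170.47 Y117.42 F1236
G01 X170.47 Y57.14
G01 X119.94 Y57.14
G01 X119.94 Y117.42
M5
G0 X239.43 Y123.59
M3 S956
G01 X259.84 Y143.26 F1236
G01 X36.39 Y77.83
G01 X88.89 Y112.48
G01 X140.72 Y125.85
G01 X185.91 Y137.23
M5
G0 X73.84 Y72.32
M3 S456
G01 X88.08 Y71.49 F1558
G01 X112.91 Y69.85
G01 X139.63 Y66.61
G01 X159.56 Y61.00
G01 X164.00 Y52.22
M5
G0 X118.10 Y120.66
M3 S456
G01 X225.38 Y120.66 F1558
G01 X225.38 Y110.68
G01 X118.10 Y110.68
G01 X118.10 Y120.66
M5
G0 X0.00 Y0.00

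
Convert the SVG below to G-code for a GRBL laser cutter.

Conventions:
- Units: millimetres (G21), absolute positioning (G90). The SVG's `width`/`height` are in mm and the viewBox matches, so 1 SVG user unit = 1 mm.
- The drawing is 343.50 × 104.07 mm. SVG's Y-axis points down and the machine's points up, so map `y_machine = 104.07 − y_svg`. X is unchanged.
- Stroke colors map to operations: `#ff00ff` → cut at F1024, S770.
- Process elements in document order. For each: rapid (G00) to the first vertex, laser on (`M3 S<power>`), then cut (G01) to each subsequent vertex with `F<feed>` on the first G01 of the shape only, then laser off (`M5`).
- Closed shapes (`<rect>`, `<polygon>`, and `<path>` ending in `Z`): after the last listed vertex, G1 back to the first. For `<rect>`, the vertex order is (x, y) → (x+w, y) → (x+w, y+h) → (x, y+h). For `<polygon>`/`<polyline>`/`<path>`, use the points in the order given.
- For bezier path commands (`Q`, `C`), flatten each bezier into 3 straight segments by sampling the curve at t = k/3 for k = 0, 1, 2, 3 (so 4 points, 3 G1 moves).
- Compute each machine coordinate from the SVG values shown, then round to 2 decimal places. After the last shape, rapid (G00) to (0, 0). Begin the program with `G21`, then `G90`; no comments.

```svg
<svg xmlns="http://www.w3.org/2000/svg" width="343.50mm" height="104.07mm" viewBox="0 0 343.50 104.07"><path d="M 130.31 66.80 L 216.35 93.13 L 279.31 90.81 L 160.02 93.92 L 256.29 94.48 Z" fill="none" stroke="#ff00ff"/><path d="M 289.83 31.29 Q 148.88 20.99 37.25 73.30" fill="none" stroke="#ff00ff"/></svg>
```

G21
G90
G00 X130.31 Y37.27
M3 S770
G01 X216.35 Y10.94 F1024
G01 X279.31 Y13.26
G01 X160.02 Y10.15
G01 X256.29 Y9.59
G01 X130.31 Y37.27
M5
G00 X289.83 Y72.78
M3 S770
G01 X199.12 Y72.69 F1024
G01 X114.93 Y58.69
G01 X37.25 Y30.77
M5
G00 X0.00 Y0.00

viewBox `0 0 343.50 104.07` with mm width/height → 1 unit = 1 mm. Flip: y_m = 104.07 − y_svg.

**Shape 1** — `<path>` closed polygon, stroke `#ff00ff` → cut (S770, F1024). Machine vertices: (130.31,37.27) → (216.35,10.94) → (279.31,13.26) → (160.02,10.15) → (256.29,9.59) → (130.31,37.27). Closed: final G1 returns to the first vertex.

**Shape 2** — `<path>` quadratic bezier, stroke `#ff00ff` → cut (S770, F1024). Control points (SVG): P0=(289.83,31.29), P1=(148.88,20.99), P2=(37.25,73.30); sampled at t=k/3. Machine vertices: (289.83,72.78) → (199.12,72.69) → (114.93,58.69) → (37.25,30.77). Open path.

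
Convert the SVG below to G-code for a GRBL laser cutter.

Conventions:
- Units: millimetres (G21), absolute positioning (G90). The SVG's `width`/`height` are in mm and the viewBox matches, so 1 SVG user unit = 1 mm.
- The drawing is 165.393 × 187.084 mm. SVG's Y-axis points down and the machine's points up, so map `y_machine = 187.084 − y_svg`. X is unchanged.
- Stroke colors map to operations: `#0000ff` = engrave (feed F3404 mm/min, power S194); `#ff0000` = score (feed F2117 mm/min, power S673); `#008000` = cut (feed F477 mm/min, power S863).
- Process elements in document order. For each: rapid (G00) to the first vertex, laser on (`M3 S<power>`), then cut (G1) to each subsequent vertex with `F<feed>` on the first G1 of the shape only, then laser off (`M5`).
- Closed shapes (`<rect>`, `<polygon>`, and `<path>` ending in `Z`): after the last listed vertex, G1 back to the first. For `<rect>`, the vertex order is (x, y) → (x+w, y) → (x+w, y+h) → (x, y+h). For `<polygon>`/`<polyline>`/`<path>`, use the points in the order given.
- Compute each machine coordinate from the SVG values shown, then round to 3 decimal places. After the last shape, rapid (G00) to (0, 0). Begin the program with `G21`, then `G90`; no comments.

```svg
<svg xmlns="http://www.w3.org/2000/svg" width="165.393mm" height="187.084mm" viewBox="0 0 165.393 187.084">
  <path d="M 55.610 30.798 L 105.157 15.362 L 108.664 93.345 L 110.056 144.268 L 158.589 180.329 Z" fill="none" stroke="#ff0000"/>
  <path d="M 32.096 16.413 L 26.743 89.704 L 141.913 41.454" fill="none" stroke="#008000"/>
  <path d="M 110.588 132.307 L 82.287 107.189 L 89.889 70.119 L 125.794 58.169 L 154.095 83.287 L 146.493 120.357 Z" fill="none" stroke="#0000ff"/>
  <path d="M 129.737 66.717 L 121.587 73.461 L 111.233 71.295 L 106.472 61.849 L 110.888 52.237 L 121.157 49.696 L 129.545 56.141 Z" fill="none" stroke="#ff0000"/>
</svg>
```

viewBox `0 0 165.393 187.084` with mm width/height → 1 unit = 1 mm. Flip: y_m = 187.084 − y_svg.

**Shape 1** — `<path>` closed polygon, stroke `#ff0000` → score (S673, F2117). Machine vertices: (55.610,156.286) → (105.157,171.722) → (108.664,93.739) → (110.056,42.816) → (158.589,6.755) → (55.610,156.286). Closed: final G1 returns to the first vertex.

**Shape 2** — `<path>` open polyline, stroke `#008000` → cut (S863, F477). Machine vertices: (32.096,170.671) → (26.743,97.380) → (141.913,145.630). Open path.

**Shape 3** — `<path>` regular polygon, stroke `#0000ff` → engrave (S194, F3404). Machine vertices: (110.588,54.777) → (82.287,79.895) → (89.889,116.965) → (125.794,128.915) → (154.095,103.797) → (146.493,66.727) → (110.588,54.777). Closed: final G1 returns to the first vertex.

**Shape 4** — `<path>` regular polygon, stroke `#ff0000` → score (S673, F2117). Machine vertices: (129.737,120.367) → (121.587,113.623) → (111.233,115.789) → (106.472,125.235) → (110.888,134.847) → (121.157,137.388) → (129.545,130.943) → (129.737,120.367). Closed: final G1 returns to the first vertex.

G21
G90
G00 X55.610 Y156.286
M3 S673
G1 X105.157 Y171.722 F2117
G1 X108.664 Y93.739
G1 X110.056 Y42.816
G1 X158.589 Y6.755
G1 X55.610 Y156.286
M5
G00 X32.096 Y170.671
M3 S863
G1 X26.743 Y97.380 F477
G1 X141.913 Y145.630
M5
G00 X110.588 Y54.777
M3 S194
G1 X82.287 Y79.895 F3404
G1 X89.889 Y116.965
G1 X125.794 Y128.915
G1 X154.095 Y103.797
G1 X146.493 Y66.727
G1 X110.588 Y54.777
M5
G00 X129.737 Y120.367
M3 S673
G1 X121.587 Y113.623 F2117
G1 X111.233 Y115.789
G1 X106.472 Y125.235
G1 X110.888 Y134.847
G1 X121.157 Y137.388
G1 X129.545 Y130.943
G1 X129.737 Y120.367
M5
G00 X0.000 Y0.000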